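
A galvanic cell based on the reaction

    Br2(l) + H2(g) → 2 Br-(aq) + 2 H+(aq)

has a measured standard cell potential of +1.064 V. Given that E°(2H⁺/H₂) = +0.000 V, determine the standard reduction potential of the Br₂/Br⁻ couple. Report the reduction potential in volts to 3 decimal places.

+1.064 V

In the reaction as written the Br₂/Br⁻ couple is reduced (cathode) and 2H⁺/H₂ is oxidized (anode), so E°cell = E°(Br₂/Br⁻) − E°(2H⁺/H₂).
E°(Br₂/Br⁻) = E°cell + E°(anode) = +1.064 + (+0.000) = +1.064 V.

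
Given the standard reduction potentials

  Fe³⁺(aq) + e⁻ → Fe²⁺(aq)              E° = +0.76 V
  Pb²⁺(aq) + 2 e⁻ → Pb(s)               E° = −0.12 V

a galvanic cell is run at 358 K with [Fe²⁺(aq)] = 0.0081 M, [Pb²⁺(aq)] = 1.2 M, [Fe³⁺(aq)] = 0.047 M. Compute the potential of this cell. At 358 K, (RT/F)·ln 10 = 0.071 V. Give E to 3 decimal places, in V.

Fe³⁺/Fe²⁺ is reduced (cathode, E° = +0.76 V) and Pb²⁺/Pb is oxidized (anode).
E°cell = +0.76 − (−0.12) = +0.88 V, with n = 2 electrons transferred.
The balanced reaction is 2 Fe³⁺(aq) + Pb(s) → 2 Fe²⁺(aq) + Pb²⁺(aq), so Q = ([Fe²⁺(aq)]^2·[Pb²⁺(aq)]) / [Fe³⁺(aq)]^2 = 0.0356 and log Q = −1.448.
E = E° − (0.071/n)·log Q = +0.88 − (0.071/2)(−1.448) = +0.931 V.

+0.931 V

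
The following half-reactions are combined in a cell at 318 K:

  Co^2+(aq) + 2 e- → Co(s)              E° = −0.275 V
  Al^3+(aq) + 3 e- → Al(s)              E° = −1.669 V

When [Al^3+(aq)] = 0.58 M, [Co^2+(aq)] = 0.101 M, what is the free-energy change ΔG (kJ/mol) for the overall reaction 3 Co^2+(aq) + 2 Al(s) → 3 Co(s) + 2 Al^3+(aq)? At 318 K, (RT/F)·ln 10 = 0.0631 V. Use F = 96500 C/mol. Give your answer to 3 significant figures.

−792 kJ/mol

The standard cell potential is −0.275 − (−1.669) = +1.394 V, with n = 6 electrons in the balanced equation.
The reaction quotient is [Al^3+(aq)]^2 / [Co^2+(aq)]^3 = 327; by Nernst, E = +1.394 − (0.0631/6)(2.514) = +1.3676 V.
ΔG = −nFE = −(6)(96500)(+1.3676) J/mol = −792 kJ/mol.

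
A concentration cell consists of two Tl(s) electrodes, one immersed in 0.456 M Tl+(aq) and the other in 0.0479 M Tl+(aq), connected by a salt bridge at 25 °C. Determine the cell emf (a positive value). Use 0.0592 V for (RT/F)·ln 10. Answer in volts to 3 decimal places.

For a concentration cell E°cell = 0, since both electrodes use the same couple.
The compartment with the higher Tl+(aq) concentration (0.456 M) acts as the cathode; ions are reduced there and produced at the dilute (0.0479 M) anode.
With n = 1, Ecell = −(0.0592/1)·log([dilute]/[conc]) = −(0.0592/1)·log(0.0479/0.456) = +0.058 V.

0.058 V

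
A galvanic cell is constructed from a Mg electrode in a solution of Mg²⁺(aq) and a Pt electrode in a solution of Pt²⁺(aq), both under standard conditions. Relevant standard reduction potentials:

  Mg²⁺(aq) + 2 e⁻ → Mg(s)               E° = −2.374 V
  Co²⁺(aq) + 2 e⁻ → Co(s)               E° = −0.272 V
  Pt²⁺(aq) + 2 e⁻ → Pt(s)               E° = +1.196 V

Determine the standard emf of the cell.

The Pt²⁺/Pt couple has the higher E°, so Pt ion is reduced (cathode) and Mg is oxidized (anode).
E°cell = E°(cathode) − E°(anode) = +1.196 − (−2.374) = +3.570 V.

+3.570 V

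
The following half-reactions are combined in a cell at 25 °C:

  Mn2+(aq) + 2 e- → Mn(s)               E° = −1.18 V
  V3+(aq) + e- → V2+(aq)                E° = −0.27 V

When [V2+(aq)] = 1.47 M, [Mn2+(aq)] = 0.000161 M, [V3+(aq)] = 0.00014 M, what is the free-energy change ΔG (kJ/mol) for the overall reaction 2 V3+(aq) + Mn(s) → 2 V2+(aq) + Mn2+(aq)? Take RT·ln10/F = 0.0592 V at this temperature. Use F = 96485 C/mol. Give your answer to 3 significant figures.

E°cell = −0.27 − (−1.18) = +0.91 V; the balanced reaction transfers n = 2 electrons.
Q = ([V2+(aq)]^2·[Mn2+(aq)]) / [V3+(aq)]^2 = 1.78×10^4, so log Q = 4.249 and E = +0.91 − (0.0592/2)(4.249) = +0.7842 V.
Finally ΔG = −nFE = −(2)(96485 C/mol)(+0.7842 V) = −151 kJ/mol.

−151 kJ/mol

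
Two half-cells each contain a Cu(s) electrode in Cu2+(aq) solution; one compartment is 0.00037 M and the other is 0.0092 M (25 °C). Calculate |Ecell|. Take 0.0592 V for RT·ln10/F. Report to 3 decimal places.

0.041 V

For a concentration cell E°cell = 0, since both electrodes use the same couple.
The compartment with the higher Cu2+(aq) concentration (0.0092 M) acts as the cathode; ions are reduced there and produced at the dilute (0.00037 M) anode.
With n = 2, Ecell = −(0.0592/2)·log([dilute]/[conc]) = −(0.0592/2)·log(0.00037/0.0092) = +0.041 V.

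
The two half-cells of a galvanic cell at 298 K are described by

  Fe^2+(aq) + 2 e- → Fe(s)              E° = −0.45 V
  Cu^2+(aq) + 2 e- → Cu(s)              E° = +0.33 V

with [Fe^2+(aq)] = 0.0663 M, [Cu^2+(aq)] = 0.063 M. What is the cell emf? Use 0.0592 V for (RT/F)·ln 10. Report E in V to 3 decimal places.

Cu²⁺/Cu is reduced (cathode, E° = +0.33 V) and Fe²⁺/Fe is oxidized (anode).
The standard potential is +0.33 − (−0.45) = +0.78 V and the balanced reaction transfers n = 2 electrons.
The balanced reaction is Cu^2+(aq) + Fe(s) → Cu(s) + Fe^2+(aq), so Q = [Fe^2+(aq)] / [Cu^2+(aq)] = 1.05 and log Q = 0.022.
By the Nernst equation, E = +0.78 − (0.0592/2)·(0.022) = +0.779 V.

+0.779 V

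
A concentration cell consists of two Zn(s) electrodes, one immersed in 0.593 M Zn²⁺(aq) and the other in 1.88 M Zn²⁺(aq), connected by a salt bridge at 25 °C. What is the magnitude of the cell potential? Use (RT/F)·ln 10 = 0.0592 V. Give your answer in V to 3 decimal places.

0.015 V

For a concentration cell E°cell = 0, since both electrodes use the same couple.
The compartment with the higher Zn²⁺(aq) concentration (1.88 M) acts as the cathode; ions are reduced there and produced at the dilute (0.593 M) anode.
With n = 2, Ecell = −(0.0592/2)·log([dilute]/[conc]) = −(0.0592/2)·log(0.593/1.88) = +0.015 V.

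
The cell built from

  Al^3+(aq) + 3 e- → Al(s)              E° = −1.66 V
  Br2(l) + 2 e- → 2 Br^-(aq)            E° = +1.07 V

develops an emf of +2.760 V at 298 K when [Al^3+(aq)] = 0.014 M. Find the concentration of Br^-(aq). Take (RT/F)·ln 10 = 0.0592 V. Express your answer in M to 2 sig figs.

The Br₂/Br⁻ couple has the larger reduction potential, so it is the cathode: E°cell = +1.07 − (−1.66) = +2.73 V and n = 6.
Rearranging E = E° − (0.0592/n)·log Q gives log Q = 6(+2.73 − (+2.760))/0.0592 = −3.041.
The balanced reaction is 3 Br2(l) + 2 Al(s) → 6 Br^-(aq) + 2 Al^3+(aq), so Q = [Br^-(aq)]^6·[Al^3+(aq)]^2.
Solving for the unknown gives log [Br^-(aq)] = 0.111, so [Br^-(aq)] ≈ 1.3 M.

1.3 M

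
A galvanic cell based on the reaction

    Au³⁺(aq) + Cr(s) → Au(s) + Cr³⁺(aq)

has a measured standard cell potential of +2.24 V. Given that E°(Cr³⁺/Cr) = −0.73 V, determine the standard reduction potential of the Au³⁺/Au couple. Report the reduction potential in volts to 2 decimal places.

In the reaction as written the Au³⁺/Au couple is reduced (cathode) and Cr³⁺/Cr is oxidized (anode), so E°cell = E°(Au³⁺/Au) − E°(Cr³⁺/Cr).
E°(Au³⁺/Au) = E°cell + E°(anode) = +2.24 + (−0.73) = +1.51 V.

+1.51 V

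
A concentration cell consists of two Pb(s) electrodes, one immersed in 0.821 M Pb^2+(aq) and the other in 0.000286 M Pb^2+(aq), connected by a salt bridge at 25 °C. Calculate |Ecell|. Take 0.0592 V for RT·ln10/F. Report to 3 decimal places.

0.102 V

For a concentration cell E°cell = 0, since both electrodes use the same couple.
The compartment with the higher Pb^2+(aq) concentration (0.821 M) acts as the cathode; ions are reduced there and produced at the dilute (0.000286 M) anode.
With n = 2, Ecell = −(0.0592/2)·log([dilute]/[conc]) = −(0.0592/2)·log(0.000286/0.821) = +0.102 V.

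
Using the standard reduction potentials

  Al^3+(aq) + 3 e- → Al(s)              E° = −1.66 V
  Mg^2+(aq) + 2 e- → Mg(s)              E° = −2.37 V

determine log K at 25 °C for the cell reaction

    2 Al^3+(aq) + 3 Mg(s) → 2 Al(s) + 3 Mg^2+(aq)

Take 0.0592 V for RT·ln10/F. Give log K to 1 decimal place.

log K = 72.0

The Al³⁺/Al couple is reduced (cathode); E°cell = −1.66 − (−2.37) = +0.71 V with n = 6.
At equilibrium E = 0, so log K = nE°cell / 0.0592 = (6)(+0.71) / 0.0592 = 72.0.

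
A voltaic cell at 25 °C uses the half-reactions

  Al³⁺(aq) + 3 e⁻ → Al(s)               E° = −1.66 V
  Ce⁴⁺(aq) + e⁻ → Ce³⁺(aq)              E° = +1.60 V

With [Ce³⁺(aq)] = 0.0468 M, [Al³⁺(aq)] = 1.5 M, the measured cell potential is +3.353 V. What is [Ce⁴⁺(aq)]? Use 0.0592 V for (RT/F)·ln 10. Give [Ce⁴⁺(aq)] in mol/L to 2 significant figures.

2.0 M

The Ce⁴⁺/Ce³⁺ couple has the larger reduction potential, so it is the cathode: E°cell = +1.60 − (−1.66) = +3.26 V and n = 3.
Rearranging E = E° − (0.0592/n)·log Q gives log Q = 3(+3.26 − (+3.353))/0.0592 = −4.713.
For 3 Ce⁴⁺(aq) + Al(s) → 3 Ce³⁺(aq) + Al³⁺(aq), the reaction quotient is Q = ([Ce³⁺(aq)]^3·[Al³⁺(aq)]) / [Ce⁴⁺(aq)]^3.
Isolating [Ce⁴⁺(aq)] in Q = 10^{−4.713} yields log [Ce⁴⁺(aq)] = 0.300, i.e. 2.0 M.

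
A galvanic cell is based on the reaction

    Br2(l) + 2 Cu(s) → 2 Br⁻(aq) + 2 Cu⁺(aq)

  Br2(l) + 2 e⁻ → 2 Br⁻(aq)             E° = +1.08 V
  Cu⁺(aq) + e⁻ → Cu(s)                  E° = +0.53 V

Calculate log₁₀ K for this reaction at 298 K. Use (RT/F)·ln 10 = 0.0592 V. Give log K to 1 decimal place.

The Br₂/Br⁻ couple is reduced (cathode); E°cell = +1.08 − (+0.53) = +0.55 V with n = 2.
At equilibrium E = 0, so log K = nE°cell / 0.0592 = (2)(+0.55) / 0.0592 = 18.6.

log K = 18.6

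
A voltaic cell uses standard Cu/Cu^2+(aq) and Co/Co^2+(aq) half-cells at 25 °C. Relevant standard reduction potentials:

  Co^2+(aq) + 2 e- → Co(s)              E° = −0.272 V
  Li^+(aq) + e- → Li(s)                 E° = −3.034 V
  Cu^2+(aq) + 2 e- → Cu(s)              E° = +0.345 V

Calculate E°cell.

The Cu²⁺/Cu couple has the higher E°, so Cu ion is reduced (cathode) and Co is oxidized (anode).
E°cell = E°(cathode) − E°(anode) = +0.345 − (−0.272) = +0.617 V.

+0.617 V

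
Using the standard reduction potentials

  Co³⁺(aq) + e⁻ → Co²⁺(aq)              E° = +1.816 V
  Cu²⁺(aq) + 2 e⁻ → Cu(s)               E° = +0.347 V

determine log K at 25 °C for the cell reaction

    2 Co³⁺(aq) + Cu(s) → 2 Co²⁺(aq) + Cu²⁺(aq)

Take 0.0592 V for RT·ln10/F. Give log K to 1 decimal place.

log K = 49.6

The Co³⁺/Co²⁺ couple is reduced (cathode); E°cell = +1.816 − (+0.347) = +1.469 V with n = 2.
At equilibrium E = 0, so log K = nE°cell / 0.0592 = (2)(+1.469) / 0.0592 = 49.6.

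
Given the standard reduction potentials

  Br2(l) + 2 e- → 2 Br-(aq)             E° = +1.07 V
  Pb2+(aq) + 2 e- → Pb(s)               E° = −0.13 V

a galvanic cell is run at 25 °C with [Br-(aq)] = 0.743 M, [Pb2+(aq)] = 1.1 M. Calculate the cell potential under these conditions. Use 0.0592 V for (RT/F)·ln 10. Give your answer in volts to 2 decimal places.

+1.21 V

Since E°(Br₂/Br⁻) > E°(Pb²⁺/Pb), Br₂/Br⁻ serves as the cathode.
E°cell = +1.07 − (−0.13) = +1.20 V, with n = 2 electrons transferred.
For the overall reaction Br2(l) + Pb(s) → 2 Br-(aq) + Pb2+(aq), Q = [Br-(aq)]^2·[Pb2+(aq)] = 0.607, giving log Q = −0.217.
E = E° − (0.0592/n)·log Q = +1.20 − (0.0592/2)(−0.217) = +1.21 V.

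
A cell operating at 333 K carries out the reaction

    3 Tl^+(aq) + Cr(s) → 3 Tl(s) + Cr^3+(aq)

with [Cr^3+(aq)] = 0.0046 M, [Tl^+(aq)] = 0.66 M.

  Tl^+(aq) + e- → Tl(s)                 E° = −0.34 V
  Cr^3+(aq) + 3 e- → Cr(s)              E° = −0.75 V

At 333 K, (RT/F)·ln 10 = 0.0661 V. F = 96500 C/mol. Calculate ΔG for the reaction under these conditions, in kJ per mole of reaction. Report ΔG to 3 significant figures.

−130 kJ/mol

E°cell = −0.34 − (−0.75) = +0.41 V; the balanced reaction transfers n = 3 electrons.
Q = [Cr^3+(aq)] / [Tl^+(aq)]^3 = 0.016, so log Q = −1.796 and E = +0.41 − (0.0661/3)(−1.796) = +0.4496 V.
Then ΔG = −nFE = −3 × 96500 × +0.4496 J/mol = −130 kJ/mol.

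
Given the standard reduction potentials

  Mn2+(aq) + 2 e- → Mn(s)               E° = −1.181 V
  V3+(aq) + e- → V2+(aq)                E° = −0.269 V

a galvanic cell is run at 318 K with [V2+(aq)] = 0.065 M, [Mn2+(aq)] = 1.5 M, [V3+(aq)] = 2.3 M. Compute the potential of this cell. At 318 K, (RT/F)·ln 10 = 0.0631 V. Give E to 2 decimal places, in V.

Since E°(V³⁺/V²⁺) > E°(Mn²⁺/Mn), V³⁺/V²⁺ serves as the cathode.
E°cell = −0.269 − (−1.181) = +0.912 V, with n = 2 electrons transferred.
The balanced reaction is 2 V3+(aq) + Mn(s) → 2 V2+(aq) + Mn2+(aq), so Q = ([V2+(aq)]^2·[Mn2+(aq)]) / [V3+(aq)]^2 = 0.0012 and log Q = −2.922.
Applying E = E° − (RT ln10/nF)·log Q gives +0.912 − (0.0631/2)(−2.922) = +1.00 V.

+1.00 V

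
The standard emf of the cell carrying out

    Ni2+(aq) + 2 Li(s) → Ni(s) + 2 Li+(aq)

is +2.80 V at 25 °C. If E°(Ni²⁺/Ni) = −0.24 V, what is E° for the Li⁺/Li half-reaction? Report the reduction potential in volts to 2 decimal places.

In the reaction as written the Ni²⁺/Ni couple is reduced (cathode) and Li⁺/Li is oxidized (anode), so E°cell = E°(Ni²⁺/Ni) − E°(Li⁺/Li).
E°(Li⁺/Li) = E°(cathode) − E°cell = −0.24 − (+2.80) = −3.04 V.

−3.04 V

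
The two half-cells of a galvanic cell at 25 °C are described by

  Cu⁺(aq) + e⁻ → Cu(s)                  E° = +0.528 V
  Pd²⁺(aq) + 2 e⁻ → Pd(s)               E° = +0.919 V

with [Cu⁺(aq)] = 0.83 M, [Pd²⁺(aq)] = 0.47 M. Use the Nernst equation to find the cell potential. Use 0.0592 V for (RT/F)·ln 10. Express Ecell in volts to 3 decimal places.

+0.386 V

Pd²⁺/Pd is reduced (cathode, E° = +0.919 V) and Cu⁺/Cu is oxidized (anode).
The standard potential is +0.919 − (+0.528) = +0.391 V and the balanced reaction transfers n = 2 electrons.
Balancing gives Pd²⁺(aq) + 2 Cu(s) → Pd(s) + 2 Cu⁺(aq); hence Q = [Cu⁺(aq)]^2 / [Pd²⁺(aq)] = 1.47 (log Q = 0.166).
By the Nernst equation, E = +0.391 − (0.0592/2)·(0.166) = +0.386 V.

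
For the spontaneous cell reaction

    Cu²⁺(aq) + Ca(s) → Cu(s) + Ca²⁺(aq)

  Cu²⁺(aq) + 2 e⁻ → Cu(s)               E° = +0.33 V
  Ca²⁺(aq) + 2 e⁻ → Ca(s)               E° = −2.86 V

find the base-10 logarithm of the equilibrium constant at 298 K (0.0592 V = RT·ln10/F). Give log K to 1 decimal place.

The Cu²⁺/Cu couple is reduced (cathode); E°cell = +0.33 − (−2.86) = +3.19 V with n = 2.
At equilibrium E = 0, so log K = nE°cell / 0.0592 = (2)(+3.19) / 0.0592 = 107.8.

log K = 107.8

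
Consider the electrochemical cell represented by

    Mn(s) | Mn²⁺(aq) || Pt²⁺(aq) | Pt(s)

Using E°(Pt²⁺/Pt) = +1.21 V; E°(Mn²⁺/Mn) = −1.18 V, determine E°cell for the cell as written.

By convention the left-hand electrode in cell notation is the anode (oxidation) and the right-hand electrode is the cathode (reduction).
E°cell = E°(right) − E°(left) = +1.21 − (−1.18) = +2.39 V.

+2.39 V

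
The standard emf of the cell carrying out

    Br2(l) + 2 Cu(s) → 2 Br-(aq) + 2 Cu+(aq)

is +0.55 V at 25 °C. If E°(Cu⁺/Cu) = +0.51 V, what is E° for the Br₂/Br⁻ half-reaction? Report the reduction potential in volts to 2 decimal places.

In the reaction as written the Br₂/Br⁻ couple is reduced (cathode) and Cu⁺/Cu is oxidized (anode), so E°cell = E°(Br₂/Br⁻) − E°(Cu⁺/Cu).
E°(Br₂/Br⁻) = E°cell + E°(anode) = +0.55 + (+0.51) = +1.06 V.

+1.06 V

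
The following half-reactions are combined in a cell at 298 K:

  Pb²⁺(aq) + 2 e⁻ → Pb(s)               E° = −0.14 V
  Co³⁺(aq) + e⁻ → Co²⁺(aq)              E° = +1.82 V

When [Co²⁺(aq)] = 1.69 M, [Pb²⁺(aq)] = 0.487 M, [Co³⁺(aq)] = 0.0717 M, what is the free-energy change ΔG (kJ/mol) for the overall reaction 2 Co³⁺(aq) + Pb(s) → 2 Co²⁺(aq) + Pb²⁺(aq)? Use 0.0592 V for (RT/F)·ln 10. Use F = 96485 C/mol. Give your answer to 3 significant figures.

With Co³⁺/Co²⁺ reduced at the cathode, E°cell = +1.82 − (−0.14) = +1.96 V and n = 2.
Q = ([Co²⁺(aq)]^2·[Pb²⁺(aq)]) / [Co³⁺(aq)]^2 = 271, so log Q = 2.432 and E = +1.96 − (0.0592/2)(2.432) = +1.8880 V.
Finally ΔG = −nFE = −(2)(96485 C/mol)(+1.8880 V) = −364 kJ/mol.

−364 kJ/mol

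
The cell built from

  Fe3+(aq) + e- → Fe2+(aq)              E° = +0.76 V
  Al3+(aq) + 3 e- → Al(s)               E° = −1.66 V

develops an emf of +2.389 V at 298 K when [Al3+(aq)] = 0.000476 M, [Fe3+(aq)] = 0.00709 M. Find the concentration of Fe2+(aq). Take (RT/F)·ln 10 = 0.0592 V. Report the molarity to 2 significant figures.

0.30 M

With Fe³⁺/Fe²⁺ at the cathode and Al³⁺/Al at the anode, E°cell = +0.76 − (−1.66) = +2.42 V (n = 3).
Rearranging E = E° − (0.0592/n)·log Q gives log Q = 3(+2.42 − (+2.389))/0.0592 = 1.571.
For 3 Fe3+(aq) + Al(s) → 3 Fe2+(aq) + Al3+(aq), the reaction quotient is Q = ([Fe2+(aq)]^3·[Al3+(aq)]) / [Fe3+(aq)]^3.
Solving for the unknown gives log [Fe2+(aq)] = −0.518, so [Fe2+(aq)] ≈ 0.30 M.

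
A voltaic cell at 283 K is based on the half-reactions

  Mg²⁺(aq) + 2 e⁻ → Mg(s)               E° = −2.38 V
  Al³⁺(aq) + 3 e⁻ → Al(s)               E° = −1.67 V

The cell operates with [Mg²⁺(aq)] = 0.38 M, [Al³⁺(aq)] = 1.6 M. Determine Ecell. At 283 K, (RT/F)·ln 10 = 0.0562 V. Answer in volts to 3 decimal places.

+0.726 V

The Al³⁺/Al couple has the more positive E°, so it is the cathode; Mg²⁺/Mg is the anode.
The standard potential is −1.67 − (−2.38) = +0.71 V and the balanced reaction transfers n = 6 electrons.
Balancing gives 2 Al³⁺(aq) + 3 Mg(s) → 2 Al(s) + 3 Mg²⁺(aq); hence Q = [Mg²⁺(aq)]^3 / [Al³⁺(aq)]^2 = 0.0214 (log Q = −1.669).
Applying E = E° − (RT ln10/nF)·log Q gives +0.71 − (0.0562/6)(−1.669) = +0.726 V.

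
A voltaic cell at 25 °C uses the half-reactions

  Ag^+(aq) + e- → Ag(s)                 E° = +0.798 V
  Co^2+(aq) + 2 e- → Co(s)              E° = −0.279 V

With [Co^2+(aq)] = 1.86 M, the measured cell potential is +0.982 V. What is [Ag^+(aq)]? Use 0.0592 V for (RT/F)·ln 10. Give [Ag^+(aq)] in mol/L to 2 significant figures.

0.034 M

Ag⁺/Ag is the cathode (higher E°); E°cell = +0.798 − (−0.279) = +1.077 V with n = 2.
Rearranging E = E° − (0.0592/n)·log Q gives log Q = 2(+1.077 − (+0.982))/0.0592 = 3.209.
For 2 Ag^+(aq) + Co(s) → 2 Ag(s) + Co^2+(aq), the reaction quotient is Q = [Co^2+(aq)] / [Ag^+(aq)]^2.
Solving for the unknown gives log [Ag^+(aq)] = −1.470, so [Ag^+(aq)] ≈ 0.034 M.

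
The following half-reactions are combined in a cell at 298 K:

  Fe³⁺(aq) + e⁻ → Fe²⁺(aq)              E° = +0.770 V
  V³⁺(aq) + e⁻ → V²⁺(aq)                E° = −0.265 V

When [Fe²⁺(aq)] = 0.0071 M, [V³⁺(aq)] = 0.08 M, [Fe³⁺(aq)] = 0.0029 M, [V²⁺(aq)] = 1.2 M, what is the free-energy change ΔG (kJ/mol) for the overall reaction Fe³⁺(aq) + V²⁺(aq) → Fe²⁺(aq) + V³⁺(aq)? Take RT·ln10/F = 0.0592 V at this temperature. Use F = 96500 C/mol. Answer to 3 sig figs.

E°cell = +0.770 − (−0.265) = +1.035 V; the balanced reaction transfers n = 1 electron.
Here Q = ([Fe²⁺(aq)]·[V³⁺(aq)]) / ([Fe³⁺(aq)]·[V²⁺(aq)]) = 0.163 (log Q = −0.787), giving E = +1.035 − (0.0592/1)·(−0.787) = +1.0816 V.
Finally ΔG = −nFE = −(1)(96500 C/mol)(+1.0816 V) = −104 kJ/mol.

−104 kJ/mol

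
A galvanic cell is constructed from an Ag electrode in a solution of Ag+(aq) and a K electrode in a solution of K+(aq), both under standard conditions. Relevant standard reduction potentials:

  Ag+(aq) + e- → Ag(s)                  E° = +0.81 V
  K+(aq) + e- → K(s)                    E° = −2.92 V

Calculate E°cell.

Of the two couples in this cell, the one with the more positive reduction potential is reduced at the cathode: here that is Ag⁺/Ag (+0.81 V); K⁺/K (−2.92 V) is the anode.
E°cell = E°(cathode) − E°(anode) = +0.81 − (−2.92) = +3.73 V.

+3.73 V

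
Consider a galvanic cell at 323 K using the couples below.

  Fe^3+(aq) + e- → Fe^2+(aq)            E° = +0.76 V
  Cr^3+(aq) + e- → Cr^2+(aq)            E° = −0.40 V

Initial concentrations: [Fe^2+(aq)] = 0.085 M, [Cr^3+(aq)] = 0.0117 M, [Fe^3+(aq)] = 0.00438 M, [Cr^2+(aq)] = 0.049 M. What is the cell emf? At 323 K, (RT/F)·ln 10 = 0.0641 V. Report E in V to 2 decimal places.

+1.12 V

Since E°(Fe³⁺/Fe²⁺) > E°(Cr³⁺/Cr²⁺), Fe³⁺/Fe²⁺ serves as the cathode.
E°cell = E°cat − E°an = +0.76 − (−0.40) = +1.16 V; n = 1.
For the overall reaction Fe^3+(aq) + Cr^2+(aq) → Fe^2+(aq) + Cr^3+(aq), Q = ([Fe^2+(aq)]·[Cr^3+(aq)]) / ([Fe^3+(aq)]·[Cr^2+(aq)]) = 4.63, giving log Q = 0.666.
E = E° − (0.0641/n)·log Q = +1.16 − (0.0641/1)(0.666) = +1.12 V.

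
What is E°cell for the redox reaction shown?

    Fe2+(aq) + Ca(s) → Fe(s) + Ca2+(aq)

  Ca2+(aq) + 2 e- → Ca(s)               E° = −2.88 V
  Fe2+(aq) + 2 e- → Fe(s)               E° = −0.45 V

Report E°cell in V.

In the reaction as written, Fe2+(aq) is reduced (cathode) and Ca2+(aq) is produced by oxidation at the anode.
E°cell = E°(cathode) − E°(anode) = −0.45 − (−2.88) = +2.43 V.

+2.43 V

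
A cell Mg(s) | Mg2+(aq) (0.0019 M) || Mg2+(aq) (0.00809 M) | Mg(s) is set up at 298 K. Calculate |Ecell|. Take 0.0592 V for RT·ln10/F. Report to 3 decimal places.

For a concentration cell E°cell = 0, since both electrodes use the same couple.
The compartment with the higher Mg2+(aq) concentration (0.00809 M) acts as the cathode; ions are reduced there and produced at the dilute (0.0019 M) anode.
With n = 2, Ecell = −(0.0592/2)·log([dilute]/[conc]) = −(0.0592/2)·log(0.0019/0.00809) = +0.019 V.

0.019 V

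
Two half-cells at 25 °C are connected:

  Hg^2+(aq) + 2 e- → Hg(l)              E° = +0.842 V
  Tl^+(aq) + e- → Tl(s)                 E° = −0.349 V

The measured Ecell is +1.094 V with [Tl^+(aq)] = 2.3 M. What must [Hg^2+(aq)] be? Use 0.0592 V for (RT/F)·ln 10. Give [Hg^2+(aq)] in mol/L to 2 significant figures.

The Hg²⁺/Hg couple has the larger reduction potential, so it is the cathode: E°cell = +0.842 − (−0.349) = +1.191 V and n = 2.
Rearranging E = E° − (0.0592/n)·log Q gives log Q = 2(+1.191 − (+1.094))/0.0592 = 3.277.
Balancing electrons gives Hg^2+(aq) + 2 Tl(s) → Hg(l) + 2 Tl^+(aq); thus Q = [Tl^+(aq)]^2 / [Hg^2+(aq)].
Substituting the known concentrations and solving, log [Hg^2+(aq)] = −2.554 and [Hg^2+(aq)] = 0.0028 M.

0.0028 M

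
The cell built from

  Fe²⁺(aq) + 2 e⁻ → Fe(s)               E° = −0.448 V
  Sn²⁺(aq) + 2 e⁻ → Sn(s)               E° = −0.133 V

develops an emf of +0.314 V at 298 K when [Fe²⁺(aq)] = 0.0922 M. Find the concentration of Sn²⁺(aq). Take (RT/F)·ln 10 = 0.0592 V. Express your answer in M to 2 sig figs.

0.085 M

Sn²⁺/Sn is the cathode (higher E°); E°cell = −0.133 − (−0.448) = +0.315 V with n = 2.
From the Nernst equation, log Q = n(E° − E)/0.0592 = 2·(+0.315 − (+0.314))/0.0592 = 0.034.
For Sn²⁺(aq) + Fe(s) → Sn(s) + Fe²⁺(aq), the reaction quotient is Q = [Fe²⁺(aq)] / [Sn²⁺(aq)].
Substituting the known concentrations and solving, log [Sn²⁺(aq)] = −1.069 and [Sn²⁺(aq)] = 0.085 M.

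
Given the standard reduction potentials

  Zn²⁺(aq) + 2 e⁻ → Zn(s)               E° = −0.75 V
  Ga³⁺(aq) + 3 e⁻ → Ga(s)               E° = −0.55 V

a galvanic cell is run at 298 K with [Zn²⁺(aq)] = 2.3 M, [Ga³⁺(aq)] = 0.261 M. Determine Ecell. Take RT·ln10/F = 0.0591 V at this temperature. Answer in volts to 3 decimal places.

+0.178 V

Ga³⁺/Ga is reduced (cathode, E° = −0.55 V) and Zn²⁺/Zn is oxidized (anode).
The standard potential is −0.55 − (−0.75) = +0.20 V and the balanced reaction transfers n = 6 electrons.
The balanced reaction is 2 Ga³⁺(aq) + 3 Zn(s) → 2 Ga(s) + 3 Zn²⁺(aq), so Q = [Zn²⁺(aq)]^3 / [Ga³⁺(aq)]^2 = 179 and log Q = 2.252.
By the Nernst equation, E = +0.20 − (0.0591/6)·(2.252) = +0.178 V.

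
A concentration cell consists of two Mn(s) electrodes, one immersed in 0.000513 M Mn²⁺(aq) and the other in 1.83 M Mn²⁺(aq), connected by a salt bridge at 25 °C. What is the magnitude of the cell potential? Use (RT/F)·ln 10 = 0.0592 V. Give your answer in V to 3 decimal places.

0.105 V

For a concentration cell E°cell = 0, since both electrodes use the same couple.
The compartment with the higher Mn²⁺(aq) concentration (1.83 M) acts as the cathode; ions are reduced there and produced at the dilute (0.000513 M) anode.
With n = 2, Ecell = −(0.0592/2)·log([dilute]/[conc]) = −(0.0592/2)·log(0.000513/1.83) = +0.105 V.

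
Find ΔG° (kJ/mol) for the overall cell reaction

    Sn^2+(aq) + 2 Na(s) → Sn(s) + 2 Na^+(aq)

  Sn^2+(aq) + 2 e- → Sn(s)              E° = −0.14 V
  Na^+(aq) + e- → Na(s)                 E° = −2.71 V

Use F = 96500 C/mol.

−496 kJ/mol

In the reaction as written Sn^2+(aq) is reduced, so the Sn²⁺/Sn couple is the cathode and Na⁺/Na is the anode.
E°cell = −0.14 − (−2.71) = +2.57 V; balancing electrons gives n = 2.
ΔG° = −nFE°cell = −(2)(96500)(+2.57) J/mol = −496 kJ/mol.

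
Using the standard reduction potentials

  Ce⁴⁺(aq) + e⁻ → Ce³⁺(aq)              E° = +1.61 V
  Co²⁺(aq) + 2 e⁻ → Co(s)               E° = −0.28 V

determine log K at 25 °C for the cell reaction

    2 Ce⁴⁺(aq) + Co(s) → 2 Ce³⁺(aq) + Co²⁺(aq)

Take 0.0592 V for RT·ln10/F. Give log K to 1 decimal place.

The Ce⁴⁺/Ce³⁺ couple is reduced (cathode); E°cell = +1.61 − (−0.28) = +1.89 V with n = 2.
At equilibrium E = 0, so log K = nE°cell / 0.0592 = (2)(+1.89) / 0.0592 = 63.9.

log K = 63.9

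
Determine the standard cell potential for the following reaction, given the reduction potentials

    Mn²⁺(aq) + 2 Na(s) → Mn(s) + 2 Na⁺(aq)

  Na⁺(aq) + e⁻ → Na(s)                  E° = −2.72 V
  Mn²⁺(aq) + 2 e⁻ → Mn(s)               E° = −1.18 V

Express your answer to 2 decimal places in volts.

+1.54 V

Mn²⁺(aq) gains electrons, so the Mn²⁺/Mn couple is the cathode; the Na⁺/Na couple is the anode.
E°cell = E°(cathode) − E°(anode) = −1.18 − (−2.72) = +1.54 V.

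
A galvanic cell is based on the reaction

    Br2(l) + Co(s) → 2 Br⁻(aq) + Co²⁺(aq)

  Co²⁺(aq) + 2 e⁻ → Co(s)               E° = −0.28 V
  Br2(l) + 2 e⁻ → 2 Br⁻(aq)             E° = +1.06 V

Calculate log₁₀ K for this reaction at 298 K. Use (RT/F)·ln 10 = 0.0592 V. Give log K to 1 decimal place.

The Br₂/Br⁻ couple is reduced (cathode); E°cell = +1.06 − (−0.28) = +1.34 V with n = 2.
At equilibrium E = 0, so log K = nE°cell / 0.0592 = (2)(+1.34) / 0.0592 = 45.3.

log K = 45.3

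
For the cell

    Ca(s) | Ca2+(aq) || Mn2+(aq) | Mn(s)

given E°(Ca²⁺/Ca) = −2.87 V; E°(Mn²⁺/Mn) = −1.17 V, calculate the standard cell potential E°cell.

By convention the left-hand electrode in cell notation is the anode (oxidation) and the right-hand electrode is the cathode (reduction).
E°cell = E°(right) − E°(left) = −1.17 − (−2.87) = +1.70 V.

+1.70 V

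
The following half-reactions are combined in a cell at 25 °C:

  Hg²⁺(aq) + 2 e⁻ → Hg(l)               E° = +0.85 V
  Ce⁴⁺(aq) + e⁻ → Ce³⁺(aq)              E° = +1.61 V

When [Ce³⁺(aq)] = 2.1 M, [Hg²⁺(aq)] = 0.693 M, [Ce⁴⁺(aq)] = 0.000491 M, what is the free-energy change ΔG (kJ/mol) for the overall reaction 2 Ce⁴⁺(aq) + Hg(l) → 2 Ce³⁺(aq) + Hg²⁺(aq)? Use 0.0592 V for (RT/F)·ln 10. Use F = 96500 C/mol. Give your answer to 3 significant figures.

With Ce⁴⁺/Ce³⁺ reduced at the cathode, E°cell = +1.61 − (+0.85) = +0.76 V and n = 2.
Here Q = ([Ce³⁺(aq)]^2·[Hg²⁺(aq)]) / [Ce⁴⁺(aq)]^2 = 1.27×10^7 (log Q = 7.103), giving E = +0.76 − (0.0592/2)·(7.103) = +0.5498 V.
Then ΔG = −nFE = −2 × 96500 × +0.5498 J/mol = −106 kJ/mol.

−106 kJ/mol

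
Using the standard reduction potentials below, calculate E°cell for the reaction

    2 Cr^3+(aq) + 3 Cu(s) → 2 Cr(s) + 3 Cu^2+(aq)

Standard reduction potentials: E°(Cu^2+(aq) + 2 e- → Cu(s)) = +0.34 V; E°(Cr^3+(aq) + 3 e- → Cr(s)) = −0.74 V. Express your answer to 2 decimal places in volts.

−1.08 V

Cr^3+(aq) gains electrons, so the Cr³⁺/Cr couple is the cathode; the Cu²⁺/Cu couple is the anode.
E°cell = E°(cathode) − E°(anode) = −0.74 − (+0.34) = −1.08 V.
The negative E°cell means the reaction is non-spontaneous in the direction written.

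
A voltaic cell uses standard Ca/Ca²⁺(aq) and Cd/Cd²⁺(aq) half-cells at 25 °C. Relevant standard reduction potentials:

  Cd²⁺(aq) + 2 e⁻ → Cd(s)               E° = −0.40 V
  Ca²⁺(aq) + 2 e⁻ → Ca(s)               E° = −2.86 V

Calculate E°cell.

The Cd²⁺/Cd couple has the higher E°, so Cd ion is reduced (cathode) and Ca is oxidized (anode).
E°cell = E°(cathode) − E°(anode) = −0.40 − (−2.86) = +2.46 V.

+2.46 V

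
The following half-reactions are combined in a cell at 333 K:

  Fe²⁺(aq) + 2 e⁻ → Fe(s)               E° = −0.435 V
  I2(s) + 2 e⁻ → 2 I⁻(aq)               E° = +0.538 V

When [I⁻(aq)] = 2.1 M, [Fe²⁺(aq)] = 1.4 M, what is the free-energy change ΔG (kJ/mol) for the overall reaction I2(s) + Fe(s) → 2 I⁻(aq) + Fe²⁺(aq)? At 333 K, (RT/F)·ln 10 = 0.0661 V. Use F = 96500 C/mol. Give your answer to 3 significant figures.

−183 kJ/mol

With I₂/I⁻ reduced at the cathode, E°cell = +0.538 − (−0.435) = +0.973 V and n = 2.
The reaction quotient is [I⁻(aq)]^2·[Fe²⁺(aq)] = 6.17; by Nernst, E = +0.973 − (0.0661/2)(0.791) = +0.9469 V.
Finally ΔG = −nFE = −(2)(96500 C/mol)(+0.9469 V) = −183 kJ/mol.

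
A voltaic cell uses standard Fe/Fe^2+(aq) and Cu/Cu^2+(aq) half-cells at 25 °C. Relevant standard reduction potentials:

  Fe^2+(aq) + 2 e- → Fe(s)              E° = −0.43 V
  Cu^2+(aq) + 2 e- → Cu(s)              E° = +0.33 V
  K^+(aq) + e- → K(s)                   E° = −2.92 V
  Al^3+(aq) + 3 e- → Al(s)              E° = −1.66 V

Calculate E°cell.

Of the two couples in this cell, the one with the more positive reduction potential is reduced at the cathode: here that is Cu²⁺/Cu (+0.33 V); Fe²⁺/Fe (−0.43 V) is the anode.
E°cell = E°(cathode) − E°(anode) = +0.33 − (−0.43) = +0.76 V.

+0.76 V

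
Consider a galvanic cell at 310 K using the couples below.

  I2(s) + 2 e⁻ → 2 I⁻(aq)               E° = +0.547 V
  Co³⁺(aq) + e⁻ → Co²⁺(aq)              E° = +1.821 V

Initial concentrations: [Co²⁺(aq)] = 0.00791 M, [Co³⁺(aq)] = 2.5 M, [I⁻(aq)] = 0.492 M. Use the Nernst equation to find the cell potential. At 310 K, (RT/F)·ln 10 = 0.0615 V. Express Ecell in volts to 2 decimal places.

+1.41 V

The Co³⁺/Co²⁺ couple has the more positive E°, so it is the cathode; I₂/I⁻ is the anode.
E°cell = +1.821 − (+0.547) = +1.274 V, with n = 2 electrons transferred.
For the overall reaction 2 Co³⁺(aq) + 2 I⁻(aq) → 2 Co²⁺(aq) + I2(s), Q = [Co²⁺(aq)]^2 / ([Co³⁺(aq)]^2·[I⁻(aq)]^2) = 4.14×10^−5, giving log Q = −4.383.
E = E° − (0.0615/n)·log Q = +1.274 − (0.0615/2)(−4.383) = +1.41 V.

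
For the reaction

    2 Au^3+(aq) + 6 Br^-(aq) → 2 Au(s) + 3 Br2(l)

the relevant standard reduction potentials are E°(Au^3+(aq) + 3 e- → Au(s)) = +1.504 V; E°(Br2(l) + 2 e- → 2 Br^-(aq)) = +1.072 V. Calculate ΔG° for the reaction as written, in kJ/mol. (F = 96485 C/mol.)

In the reaction as written Au^3+(aq) is reduced, so the Au³⁺/Au couple is the cathode and Br₂/Br⁻ is the anode.
E°cell = +1.504 − (+1.072) = +0.432 V; balancing electrons gives n = 6.
ΔG° = −nFE°cell = −(6)(96485)(+0.432) J/mol = −250 kJ/mol.

−250 kJ/mol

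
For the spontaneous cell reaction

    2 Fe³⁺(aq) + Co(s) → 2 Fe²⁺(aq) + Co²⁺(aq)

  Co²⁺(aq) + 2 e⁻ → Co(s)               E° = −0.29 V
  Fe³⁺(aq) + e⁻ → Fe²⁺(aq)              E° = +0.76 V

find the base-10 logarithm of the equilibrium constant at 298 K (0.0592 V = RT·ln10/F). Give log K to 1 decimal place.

log K = 35.5

The Fe³⁺/Fe²⁺ couple is reduced (cathode); E°cell = +0.76 − (−0.29) = +1.05 V with n = 2.
At equilibrium E = 0, so log K = nE°cell / 0.0592 = (2)(+1.05) / 0.0592 = 35.5.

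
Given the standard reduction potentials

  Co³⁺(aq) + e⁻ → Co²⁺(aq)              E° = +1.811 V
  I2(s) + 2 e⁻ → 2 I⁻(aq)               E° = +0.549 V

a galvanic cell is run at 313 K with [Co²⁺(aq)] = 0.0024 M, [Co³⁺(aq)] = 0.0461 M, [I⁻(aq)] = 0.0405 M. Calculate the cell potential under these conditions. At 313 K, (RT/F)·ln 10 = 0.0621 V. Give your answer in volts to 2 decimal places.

+1.26 V

Co³⁺/Co²⁺ is reduced (cathode, E° = +1.811 V) and I₂/I⁻ is oxidized (anode).
E°cell = +1.811 − (+0.549) = +1.262 V, with n = 2 electrons transferred.
The balanced reaction is 2 Co³⁺(aq) + 2 I⁻(aq) → 2 Co²⁺(aq) + I2(s), so Q = [Co²⁺(aq)]^2 / ([Co³⁺(aq)]^2·[I⁻(aq)]^2) = 1.65 and log Q = 0.218.
E = E° − (0.0621/n)·log Q = +1.262 − (0.0621/2)(0.218) = +1.26 V.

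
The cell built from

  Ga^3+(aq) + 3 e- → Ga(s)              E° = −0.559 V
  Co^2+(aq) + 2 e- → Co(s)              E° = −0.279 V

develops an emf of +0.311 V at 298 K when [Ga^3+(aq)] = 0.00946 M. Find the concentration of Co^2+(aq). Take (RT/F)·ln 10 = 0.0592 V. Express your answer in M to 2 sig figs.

0.50 M

The Co²⁺/Co couple has the larger reduction potential, so it is the cathode: E°cell = −0.279 − (−0.559) = +0.280 V and n = 6.
Rearranging E = E° − (0.0592/n)·log Q gives log Q = 6(+0.280 − (+0.311))/0.0592 = −3.142.
The balanced reaction is 3 Co^2+(aq) + 2 Ga(s) → 3 Co(s) + 2 Ga^3+(aq), so Q = [Ga^3+(aq)]^2 / [Co^2+(aq)]^3.
Isolating [Co^2+(aq)] in Q = 10^{−3.142} yields log [Co^2+(aq)] = −0.302, i.e. 0.50 M.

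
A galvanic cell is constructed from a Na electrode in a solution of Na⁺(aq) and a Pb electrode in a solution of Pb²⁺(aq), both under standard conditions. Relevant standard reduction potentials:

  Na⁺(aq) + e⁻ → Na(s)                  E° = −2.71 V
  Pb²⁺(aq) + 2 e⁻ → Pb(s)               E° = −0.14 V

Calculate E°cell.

Of the two couples in this cell, the one with the more positive reduction potential is reduced at the cathode: here that is Pb²⁺/Pb (−0.14 V); Na⁺/Na (−2.71 V) is the anode.
E°cell = E°(cathode) − E°(anode) = −0.14 − (−2.71) = +2.57 V.

+2.57 V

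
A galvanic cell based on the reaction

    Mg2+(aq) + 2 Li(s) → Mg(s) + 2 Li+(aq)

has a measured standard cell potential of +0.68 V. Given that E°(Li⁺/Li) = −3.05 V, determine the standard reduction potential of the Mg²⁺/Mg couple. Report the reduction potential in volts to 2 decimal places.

−2.37 V

In the reaction as written the Mg²⁺/Mg couple is reduced (cathode) and Li⁺/Li is oxidized (anode), so E°cell = E°(Mg²⁺/Mg) − E°(Li⁺/Li).
E°(Mg²⁺/Mg) = E°cell + E°(anode) = +0.68 + (−3.05) = −2.37 V.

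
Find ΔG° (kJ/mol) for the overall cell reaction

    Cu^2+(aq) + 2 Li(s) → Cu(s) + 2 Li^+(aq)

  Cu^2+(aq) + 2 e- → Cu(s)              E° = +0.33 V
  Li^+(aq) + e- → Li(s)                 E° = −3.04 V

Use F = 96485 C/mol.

−650 kJ/mol

In the reaction as written Cu^2+(aq) is reduced, so the Cu²⁺/Cu couple is the cathode and Li⁺/Li is the anode.
E°cell = +0.33 − (−3.04) = +3.37 V; balancing electrons gives n = 2.
ΔG° = −nFE°cell = −(2)(96485)(+3.37) J/mol = −650 kJ/mol.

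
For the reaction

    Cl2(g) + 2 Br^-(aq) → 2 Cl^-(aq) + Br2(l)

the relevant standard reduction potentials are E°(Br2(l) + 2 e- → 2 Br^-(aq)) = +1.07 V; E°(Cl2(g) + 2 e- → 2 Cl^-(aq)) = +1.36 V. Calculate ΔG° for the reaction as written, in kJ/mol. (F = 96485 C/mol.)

In the reaction as written Cl2(g) is reduced, so the Cl₂/Cl⁻ couple is the cathode and Br₂/Br⁻ is the anode.
E°cell = +1.36 − (+1.07) = +0.29 V; balancing electrons gives n = 2.
ΔG° = −nFE°cell = −(2)(96485)(+0.29) J/mol = −56.0 kJ/mol.

−56.0 kJ/mol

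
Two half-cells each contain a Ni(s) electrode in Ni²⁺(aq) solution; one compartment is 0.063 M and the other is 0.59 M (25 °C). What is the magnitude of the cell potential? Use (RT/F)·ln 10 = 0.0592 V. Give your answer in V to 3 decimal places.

0.029 V

For a concentration cell E°cell = 0, since both electrodes use the same couple.
The compartment with the higher Ni²⁺(aq) concentration (0.59 M) acts as the cathode; ions are reduced there and produced at the dilute (0.063 M) anode.
With n = 2, Ecell = −(0.0592/2)·log([dilute]/[conc]) = −(0.0592/2)·log(0.063/0.59) = +0.029 V.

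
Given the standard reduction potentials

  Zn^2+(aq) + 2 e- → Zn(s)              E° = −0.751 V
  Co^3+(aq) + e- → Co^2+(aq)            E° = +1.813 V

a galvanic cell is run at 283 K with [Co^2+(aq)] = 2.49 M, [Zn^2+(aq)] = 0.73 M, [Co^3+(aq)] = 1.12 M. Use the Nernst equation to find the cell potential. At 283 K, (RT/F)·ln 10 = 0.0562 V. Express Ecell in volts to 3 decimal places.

Co³⁺/Co²⁺ is reduced (cathode, E° = +1.813 V) and Zn²⁺/Zn is oxidized (anode).
E°cell = +1.813 − (−0.751) = +2.564 V, with n = 2 electrons transferred.
The balanced reaction is 2 Co^3+(aq) + Zn(s) → 2 Co^2+(aq) + Zn^2+(aq), so Q = ([Co^2+(aq)]^2·[Zn^2+(aq)]) / [Co^3+(aq)]^2 = 3.61 and log Q = 0.557.
E = E° − (0.0562/n)·log Q = +2.564 − (0.0562/2)(0.557) = +2.548 V.

+2.548 V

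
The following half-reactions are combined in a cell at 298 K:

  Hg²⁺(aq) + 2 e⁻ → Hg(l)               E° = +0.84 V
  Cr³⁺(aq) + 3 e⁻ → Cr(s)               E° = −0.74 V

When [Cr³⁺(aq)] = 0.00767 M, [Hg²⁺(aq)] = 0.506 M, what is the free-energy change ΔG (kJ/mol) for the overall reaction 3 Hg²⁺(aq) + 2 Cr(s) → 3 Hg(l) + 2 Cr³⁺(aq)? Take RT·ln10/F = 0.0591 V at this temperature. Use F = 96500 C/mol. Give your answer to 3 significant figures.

The standard cell potential is +0.84 − (−0.74) = +1.58 V, with n = 6 electrons in the balanced equation.
Here Q = [Cr³⁺(aq)]^2 / [Hg²⁺(aq)]^3 = 0.000454 (log Q = −3.343), giving E = +1.58 − (0.0591/6)·(−3.343) = +1.6129 V.
Then ΔG = −nFE = −6 × 96500 × +1.6129 J/mol = −934 kJ/mol.

−934 kJ/mol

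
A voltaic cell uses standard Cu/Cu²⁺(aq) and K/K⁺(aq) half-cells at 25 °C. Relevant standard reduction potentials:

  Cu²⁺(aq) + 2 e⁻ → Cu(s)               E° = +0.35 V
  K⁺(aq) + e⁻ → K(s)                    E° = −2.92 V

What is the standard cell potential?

The Cu²⁺/Cu couple has the higher E°, so Cu ion is reduced (cathode) and K is oxidized (anode).
E°cell = E°(cathode) − E°(anode) = +0.35 − (−2.92) = +3.27 V.

+3.27 V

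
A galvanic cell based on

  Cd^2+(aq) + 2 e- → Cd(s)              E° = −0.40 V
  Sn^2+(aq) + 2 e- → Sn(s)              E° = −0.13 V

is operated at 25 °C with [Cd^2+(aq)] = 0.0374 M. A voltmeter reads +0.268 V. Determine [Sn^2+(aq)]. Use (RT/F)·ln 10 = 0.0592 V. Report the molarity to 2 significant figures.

0.032 M

The Sn²⁺/Sn couple has the larger reduction potential, so it is the cathode: E°cell = −0.13 − (−0.40) = +0.27 V and n = 2.
Since E = E° − (0.0592/n)·log Q, log Q = n(E° − E)/0.0592 = 0.068.
For Sn^2+(aq) + Cd(s) → Sn(s) + Cd^2+(aq), the reaction quotient is Q = [Cd^2+(aq)] / [Sn^2+(aq)].
Substituting the known concentrations and solving, log [Sn^2+(aq)] = −1.495 and [Sn^2+(aq)] = 0.032 M.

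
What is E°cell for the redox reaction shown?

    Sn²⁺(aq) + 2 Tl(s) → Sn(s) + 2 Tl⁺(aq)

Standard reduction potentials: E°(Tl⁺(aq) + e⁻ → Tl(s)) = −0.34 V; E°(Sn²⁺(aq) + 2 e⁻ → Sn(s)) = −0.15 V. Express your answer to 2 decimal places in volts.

+0.19 V

In the reaction as written, Sn²⁺(aq) is reduced (cathode) and Tl⁺(aq) is produced by oxidation at the anode.
E°cell = E°(cathode) − E°(anode) = −0.15 − (−0.34) = +0.19 V.
The positive value indicates the reaction is spontaneous as written.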